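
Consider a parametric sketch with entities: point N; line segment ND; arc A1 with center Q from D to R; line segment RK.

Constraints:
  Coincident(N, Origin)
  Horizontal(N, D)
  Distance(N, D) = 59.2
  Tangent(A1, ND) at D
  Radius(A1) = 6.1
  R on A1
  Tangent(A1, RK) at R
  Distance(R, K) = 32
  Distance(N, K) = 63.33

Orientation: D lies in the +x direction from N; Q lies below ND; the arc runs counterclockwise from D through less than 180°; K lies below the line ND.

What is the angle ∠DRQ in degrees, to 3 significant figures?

46.9°

Checks: |QD| = 6.100 ✓; |QR| = 6.100 ✓; ∠(QR, RK) = 90.00° ✓; |RK| = 32.00 ✓; |NK| = 63.33 ✓.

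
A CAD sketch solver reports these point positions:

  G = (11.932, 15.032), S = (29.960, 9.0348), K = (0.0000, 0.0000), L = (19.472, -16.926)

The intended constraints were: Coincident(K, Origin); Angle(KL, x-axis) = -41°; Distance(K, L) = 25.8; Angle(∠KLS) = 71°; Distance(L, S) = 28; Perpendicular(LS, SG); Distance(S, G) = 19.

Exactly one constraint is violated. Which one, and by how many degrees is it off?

Perpendicular(LS, SG) — off by 3.60°.

K = (0.00, 0.00) ✓; KL at -41.00° ✓; |KL| = 25.80 ✓; ∠KLS = 71.00° ✓; |LS| = 28.00 ✓; ∠(LS, SG) = 93.60° ✗; |SG| = 19.00 ✓.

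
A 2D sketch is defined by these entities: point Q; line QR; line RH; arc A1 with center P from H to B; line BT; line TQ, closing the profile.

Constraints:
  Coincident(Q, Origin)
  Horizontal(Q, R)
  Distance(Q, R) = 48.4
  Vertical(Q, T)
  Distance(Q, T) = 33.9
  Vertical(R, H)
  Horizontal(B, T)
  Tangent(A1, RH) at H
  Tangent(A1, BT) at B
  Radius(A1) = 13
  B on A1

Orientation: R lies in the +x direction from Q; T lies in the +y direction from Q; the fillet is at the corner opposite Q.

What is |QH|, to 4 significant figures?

52.72

Q is at the origin; QR is horizontal with |QR| = 48.4 and R on the +x side, so R = (48.40, 0.000). Q and T share the same x with |QT| = 33.9 and T on the +y side, so T = (0.000, 33.90). The virtual corner opposite Q is at (48.40, 33.90). The tangent condition forces PH to be normal to RH and since A1 is tangent to BT there, PB ⟂ BT, with radius 13.0, so the center P sits 13.0 in from both sides at P = (35.40, 20.90). That places the tangent points at H = (48.40, 20.90) on RH and B = (35.40, 33.90) on BT. Then |QH| = |H − Q| = 52.72.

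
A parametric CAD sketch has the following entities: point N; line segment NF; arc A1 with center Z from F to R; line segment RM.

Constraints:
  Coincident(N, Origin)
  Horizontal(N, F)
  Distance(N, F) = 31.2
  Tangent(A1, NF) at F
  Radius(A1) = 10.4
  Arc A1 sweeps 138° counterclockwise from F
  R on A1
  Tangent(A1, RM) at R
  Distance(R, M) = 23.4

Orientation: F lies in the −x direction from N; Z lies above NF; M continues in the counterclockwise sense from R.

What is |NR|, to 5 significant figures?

30.270

Tangency of A1 to NF means the radius ZF is perpendicular to NF, so Z = F + (0, 10.4) = (-31.200, 10.400). On A1, F sits at bearing -90° from Z; a 138° counterclockwise sweep puts R at bearing 48°, so R = Z + 10.4·(cos 48°, sin 48°) = (-24.241, 18.129). Then |NR| = |R − N| = 30.270.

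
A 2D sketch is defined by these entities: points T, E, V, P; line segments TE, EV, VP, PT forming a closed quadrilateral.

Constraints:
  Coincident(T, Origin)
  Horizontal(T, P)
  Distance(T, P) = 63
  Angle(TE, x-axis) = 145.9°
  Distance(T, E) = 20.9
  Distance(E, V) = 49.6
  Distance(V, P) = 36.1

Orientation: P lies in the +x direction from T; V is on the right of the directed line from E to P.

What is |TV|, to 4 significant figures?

29.23

Checks: |EV| = 49.60 ✓; |VP| = 36.10 ✓.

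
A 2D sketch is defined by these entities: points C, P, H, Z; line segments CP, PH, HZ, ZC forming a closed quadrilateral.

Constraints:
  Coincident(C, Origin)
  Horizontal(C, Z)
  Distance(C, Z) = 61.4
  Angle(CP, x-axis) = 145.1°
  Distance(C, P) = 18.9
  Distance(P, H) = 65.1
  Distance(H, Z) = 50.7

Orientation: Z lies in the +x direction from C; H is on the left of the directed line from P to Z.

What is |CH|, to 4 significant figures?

60.38

C is at the origin; C and Z share the same y with |CZ| = 61.4 and Z in +x, so Z = (61.4, 0). CP runs at 145.1° with |CP| = 18.9, so P = (-15.50, 10.81). H is determined by |PH| = 65.1 and |HZ| = 50.7 together: it lies at the intersection of circle(P, 65.1) and circle(Z, 50.7). With |PZ| = 77.66, the foot of the radical line on PZ is 49.57 from P and the perpendicular offset is √(65.1² − 49.57²) = 42.21. Taking the left-of-PZ solution: H = (39.46, 45.71).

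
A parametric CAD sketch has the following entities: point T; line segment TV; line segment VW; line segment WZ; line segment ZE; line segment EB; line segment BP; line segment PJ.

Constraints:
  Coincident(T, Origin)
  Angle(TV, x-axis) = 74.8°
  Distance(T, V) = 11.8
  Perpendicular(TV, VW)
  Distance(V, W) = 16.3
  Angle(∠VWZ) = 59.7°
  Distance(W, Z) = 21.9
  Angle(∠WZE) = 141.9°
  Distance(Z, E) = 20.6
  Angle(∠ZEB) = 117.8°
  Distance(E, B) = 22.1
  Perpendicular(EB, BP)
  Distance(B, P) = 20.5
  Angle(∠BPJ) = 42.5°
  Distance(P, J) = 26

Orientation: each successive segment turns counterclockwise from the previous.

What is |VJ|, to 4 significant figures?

27.91

T is at the origin; TV runs at 74.8° with length 11.8, so V = (3.094, 11.39). TV ⟂ VW, so VW runs at 164.8°; with |VW| = 16.3, W = (-12.64, 15.66). ∠VWZ = 59.7° gives WZ at -74.90° from the x-axis; with |WZ| = 21.9, Z = (-6.931, -5.483). ∠WZE = 141.9° gives ZE at -36.80° from the x-axis; with |ZE| = 20.6, E = (9.564, -17.82). ∠ZEB = 117.8° gives EB at 25.40° from the x-axis; with |EB| = 22.1, B = (29.53, -8.343). EB is perpendicular to BP, so BP runs at 115.4°; with |BP| = 20.5, P = (20.73, 10.17). ∠BPJ = 42.5° gives PJ at -107.1° from the x-axis; with |PJ| = 26.0, J = (13.09, -14.68). Then |VJ| = |J − V| = 27.91.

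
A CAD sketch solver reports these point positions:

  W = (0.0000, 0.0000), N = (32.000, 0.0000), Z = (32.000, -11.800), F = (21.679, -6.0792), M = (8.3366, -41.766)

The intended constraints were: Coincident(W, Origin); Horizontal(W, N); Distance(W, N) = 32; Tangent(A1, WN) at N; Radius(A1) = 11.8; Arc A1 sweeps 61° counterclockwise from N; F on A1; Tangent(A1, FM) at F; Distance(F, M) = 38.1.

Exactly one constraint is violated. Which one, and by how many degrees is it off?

Tangent(A1, FM) at F — off by 8.50°.

W = (0.00, 0.00) ✓; W.y = 0.00, N.y = 0.00 ✓; |WN| = 32.00 ✓; ∠(ZN, NW) = 90.00° ✓; |ZN| = 11.80 ✓; bearing(Z→F) − bearing(Z→N) = 61.00° ✓; |ZF| = 11.80 ✓; ∠(ZF, FM) = 81.50° ✗; |FM| = 38.10 ✓.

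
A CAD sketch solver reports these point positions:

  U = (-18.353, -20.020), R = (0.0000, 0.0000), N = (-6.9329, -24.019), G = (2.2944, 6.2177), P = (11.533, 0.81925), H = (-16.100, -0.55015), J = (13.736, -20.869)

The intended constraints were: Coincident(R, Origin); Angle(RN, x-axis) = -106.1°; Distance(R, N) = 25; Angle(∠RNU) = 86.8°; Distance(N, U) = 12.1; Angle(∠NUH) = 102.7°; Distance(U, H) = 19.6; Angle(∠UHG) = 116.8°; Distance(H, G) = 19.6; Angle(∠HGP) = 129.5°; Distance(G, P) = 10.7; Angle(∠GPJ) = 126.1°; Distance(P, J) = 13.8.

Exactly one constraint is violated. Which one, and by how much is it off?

Distance(P, J) = 13.8 — off by 8.00.

R = (0.00, 0.00) ✓; RN at -106.1° ✓; |RN| = 25.00 ✓; ∠RNU = 86.80° ✓; |NU| = 12.10 ✓; ∠NUH = 102.7° ✓; |UH| = 19.60 ✓; ∠UHG = 116.8° ✓; |HG| = 19.60 ✓; ∠HGP = 129.5° ✓; |GP| = 10.70 ✓; ∠GPJ = 126.1° ✓; |PJ| = 21.80 ✗.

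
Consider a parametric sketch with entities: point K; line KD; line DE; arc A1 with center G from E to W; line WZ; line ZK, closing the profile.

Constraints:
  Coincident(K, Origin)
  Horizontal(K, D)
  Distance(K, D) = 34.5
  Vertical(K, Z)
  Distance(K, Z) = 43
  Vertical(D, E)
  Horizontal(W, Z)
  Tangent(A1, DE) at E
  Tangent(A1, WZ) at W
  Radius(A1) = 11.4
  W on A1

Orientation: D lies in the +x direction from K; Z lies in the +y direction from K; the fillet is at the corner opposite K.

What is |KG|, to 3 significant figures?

39.1

K is at the origin; KD is horizontal with |KD| = 34.5 and D on the +x side, so D = (34.5, 0.00). KZ is vertical with |KZ| = 43.0 and Z on the +y side, so Z = (0.00, 43.0). The virtual corner opposite K is at (34.5, 43.0). Since A1 is tangent to DE there, GE ⟂ DE and A1 meets WZ tangentially, so GW is at right angles to WZ, with radius 11.4, so the center G sits 11.4 in from both sides at G = (23.1, 31.6). Then |KG| = |G − K| = 39.1.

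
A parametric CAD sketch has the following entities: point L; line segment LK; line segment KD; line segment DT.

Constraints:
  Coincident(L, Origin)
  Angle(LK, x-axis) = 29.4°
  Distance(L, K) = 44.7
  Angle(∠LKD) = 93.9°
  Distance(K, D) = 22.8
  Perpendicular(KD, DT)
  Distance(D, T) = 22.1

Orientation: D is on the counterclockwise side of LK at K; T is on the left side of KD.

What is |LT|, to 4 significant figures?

34.26

∠LKD = 93.9°, so KD runs at 29.4° + (180° − 93.9°) = 115.5° from the x-axis; with |KD| = 22.8, D = K + 22.8·(cos 115.5°, sin 115.5°) = (29.13, 42.52). KD is perpendicular to DT; with |DT| = 22.1 on the left of KD, T = D + 22.1·(-0.9026, -0.4305) = (9.180, 33.01). Then |LT| = |T − L| = 34.26.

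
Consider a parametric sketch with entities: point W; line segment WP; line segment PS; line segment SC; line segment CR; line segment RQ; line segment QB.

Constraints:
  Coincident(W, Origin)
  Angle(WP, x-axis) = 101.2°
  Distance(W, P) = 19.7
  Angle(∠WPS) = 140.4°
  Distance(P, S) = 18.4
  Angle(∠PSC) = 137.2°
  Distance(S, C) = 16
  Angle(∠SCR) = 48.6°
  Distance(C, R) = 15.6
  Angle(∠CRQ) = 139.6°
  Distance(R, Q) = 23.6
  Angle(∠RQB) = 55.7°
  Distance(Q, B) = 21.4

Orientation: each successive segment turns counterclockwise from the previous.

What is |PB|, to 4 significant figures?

17.46

W is at the origin; WP runs at 101.2° with length 19.7, so P = (-3.826, 19.32). ∠WPS = 140.4° gives PS at 140.8° from the x-axis; with |PS| = 18.4, S = (-18.09, 30.95). ∠PSC = 137.2° gives SC at -176.4° from the x-axis; with |SC| = 16.0, C = (-34.05, 29.95). ∠SCR = 48.6° gives CR at -45.00° from the x-axis; with |CR| = 15.6, R = (-23.02, 18.92). ∠CRQ = 139.6° gives RQ at -4.600° from the x-axis; with |RQ| = 23.6, Q = (0.5010, 17.03). ∠RQB = 55.7° gives QB at 119.7° from the x-axis; with |QB| = 21.4, B = (-10.10, 35.61). Then |PB| = |B − P| = 17.46.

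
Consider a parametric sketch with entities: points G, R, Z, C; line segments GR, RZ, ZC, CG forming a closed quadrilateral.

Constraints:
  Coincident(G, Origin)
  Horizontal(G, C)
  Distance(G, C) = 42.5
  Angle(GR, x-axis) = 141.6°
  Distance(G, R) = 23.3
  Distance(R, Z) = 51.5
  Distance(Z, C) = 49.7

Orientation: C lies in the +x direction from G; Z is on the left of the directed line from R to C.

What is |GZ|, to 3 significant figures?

51.0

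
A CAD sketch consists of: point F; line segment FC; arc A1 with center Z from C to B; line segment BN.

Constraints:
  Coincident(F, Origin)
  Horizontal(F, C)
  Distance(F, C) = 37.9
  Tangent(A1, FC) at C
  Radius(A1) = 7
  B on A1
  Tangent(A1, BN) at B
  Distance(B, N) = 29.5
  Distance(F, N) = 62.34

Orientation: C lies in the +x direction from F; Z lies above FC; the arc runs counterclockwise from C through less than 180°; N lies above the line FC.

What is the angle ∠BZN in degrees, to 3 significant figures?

76.7°

Checks: |ZB| = 7.000 ✓; ∠(ZB, BN) = 90.00° ✓; |BN| = 29.50 ✓; |FN| = 62.34 ✓.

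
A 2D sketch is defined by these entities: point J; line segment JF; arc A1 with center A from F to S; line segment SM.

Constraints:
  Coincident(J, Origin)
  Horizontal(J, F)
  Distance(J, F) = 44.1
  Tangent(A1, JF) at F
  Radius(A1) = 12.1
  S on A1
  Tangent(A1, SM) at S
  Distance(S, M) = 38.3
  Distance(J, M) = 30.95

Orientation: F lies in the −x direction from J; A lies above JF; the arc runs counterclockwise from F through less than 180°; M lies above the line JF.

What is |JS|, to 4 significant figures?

35.88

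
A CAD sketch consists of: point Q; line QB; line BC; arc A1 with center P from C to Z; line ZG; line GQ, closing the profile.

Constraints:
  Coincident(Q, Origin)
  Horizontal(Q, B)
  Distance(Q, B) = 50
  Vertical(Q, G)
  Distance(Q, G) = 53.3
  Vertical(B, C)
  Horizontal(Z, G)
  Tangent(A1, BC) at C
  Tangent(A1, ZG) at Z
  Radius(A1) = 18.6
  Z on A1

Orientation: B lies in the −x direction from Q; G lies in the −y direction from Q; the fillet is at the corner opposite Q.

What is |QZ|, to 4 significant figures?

61.86

Q is at the origin; Q and B share the same y with |QB| = 50.0 and B on the −x side, so B = (-50.00, 0.000). Q and G share the same x with |QG| = 53.3 and G on the −y side, so G = (0.000, -53.30). The virtual corner opposite Q is at (-50.00, -53.30). The tangent condition forces PC to be normal to BC and tangency of A1 to ZG means the radius PZ is perpendicular to ZG, with radius 18.6, so the center P sits 18.6 in from both sides at P = (-31.40, -34.70). That places the tangent points at C = (-50.00, -34.70) on BC and Z = (-31.40, -53.30) on ZG. Then |QZ| = |Z − Q| = 61.86.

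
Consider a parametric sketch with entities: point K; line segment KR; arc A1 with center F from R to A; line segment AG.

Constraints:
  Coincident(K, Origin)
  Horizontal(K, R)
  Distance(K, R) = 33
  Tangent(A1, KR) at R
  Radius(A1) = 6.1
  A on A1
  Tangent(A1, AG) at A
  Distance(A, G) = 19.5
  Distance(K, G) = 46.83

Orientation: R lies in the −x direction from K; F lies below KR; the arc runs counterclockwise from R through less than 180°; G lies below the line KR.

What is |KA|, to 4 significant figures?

39.57

K is at the origin; K and R share the same y with |KR| = 33.0 and R on the −x side, so R = (-33.00, 0.000). Tangency of A1 to KR means the radius FR is perpendicular to KR, so F = R + (0, -6.1) = (-33.00, -6.100). Since FA ⟂ AG (tangency), |FG| = √(6.1² + 19.5²) = 20.43 regardless of where A sits on A1. So G lies on both circle(K, 46.83) and circle(F, 20.43); the below-KR intersection is G = (-39.24, -25.55). A is the foot of the tangent from G: A = (-39.10, -6.055).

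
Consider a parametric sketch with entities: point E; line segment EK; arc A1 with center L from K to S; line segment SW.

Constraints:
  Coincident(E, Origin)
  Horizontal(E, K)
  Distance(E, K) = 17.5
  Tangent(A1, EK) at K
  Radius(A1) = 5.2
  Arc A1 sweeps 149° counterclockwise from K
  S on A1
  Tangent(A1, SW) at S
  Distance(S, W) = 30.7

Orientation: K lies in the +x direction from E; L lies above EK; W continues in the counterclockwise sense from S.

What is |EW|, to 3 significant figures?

26.2

E is at the origin; EK is horizontal with |EK| = 17.5 and K on the +x side, so K = (17.5, 0.00). Tangency of A1 to EK means the radius LK is perpendicular to EK, so L = K + (0, 5.2) = (17.5, 5.20). On A1, K sits at bearing -90° from L; a 149° counterclockwise sweep puts S at bearing 59°, so S = L + 5.2·(cos 59°, sin 59°) = (20.2, 9.66). The tangent condition forces LS to be normal to SW, so SW runs along (−sin 59°, cos 59°); with |SW| = 30.7, W = (-6.14, 25.5). Then |EW| = |W − E| = 26.2.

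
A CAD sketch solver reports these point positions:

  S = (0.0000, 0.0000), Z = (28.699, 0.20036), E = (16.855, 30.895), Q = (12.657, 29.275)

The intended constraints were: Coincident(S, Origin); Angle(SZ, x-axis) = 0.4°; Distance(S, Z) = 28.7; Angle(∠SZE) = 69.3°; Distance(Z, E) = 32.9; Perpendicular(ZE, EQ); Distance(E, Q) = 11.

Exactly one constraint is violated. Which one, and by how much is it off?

Distance(E, Q) = 11 — off by 6.50.

S = (0.00, 0.00) ✓; SZ at 0.4000° ✓; |SZ| = 28.70 ✓; ∠SZE = 69.30° ✓; |ZE| = 32.90 ✓; ∠(ZE, EQ) = 90.00° ✓; |EQ| = 4.500 ✗.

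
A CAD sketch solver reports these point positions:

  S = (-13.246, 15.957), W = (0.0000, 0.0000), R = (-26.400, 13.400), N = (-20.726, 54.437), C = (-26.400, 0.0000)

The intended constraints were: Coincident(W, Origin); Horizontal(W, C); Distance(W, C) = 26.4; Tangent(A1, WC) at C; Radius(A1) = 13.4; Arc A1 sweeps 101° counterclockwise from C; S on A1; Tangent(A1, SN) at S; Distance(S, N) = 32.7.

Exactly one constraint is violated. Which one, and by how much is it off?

Distance(S, N) = 32.7 — off by 6.50.

W = (0.00, 0.00) ✓; W.y = 0.00, C.y = 0.00 ✓; |WC| = 26.40 ✓; ∠(RC, CW) = 90.00° ✓; |RC| = 13.40 ✓; bearing(R→S) − bearing(R→C) = 101.0° ✓; |RS| = 13.40 ✓; ∠(RS, SN) = 90.00° ✓; |SN| = 39.20 ✗.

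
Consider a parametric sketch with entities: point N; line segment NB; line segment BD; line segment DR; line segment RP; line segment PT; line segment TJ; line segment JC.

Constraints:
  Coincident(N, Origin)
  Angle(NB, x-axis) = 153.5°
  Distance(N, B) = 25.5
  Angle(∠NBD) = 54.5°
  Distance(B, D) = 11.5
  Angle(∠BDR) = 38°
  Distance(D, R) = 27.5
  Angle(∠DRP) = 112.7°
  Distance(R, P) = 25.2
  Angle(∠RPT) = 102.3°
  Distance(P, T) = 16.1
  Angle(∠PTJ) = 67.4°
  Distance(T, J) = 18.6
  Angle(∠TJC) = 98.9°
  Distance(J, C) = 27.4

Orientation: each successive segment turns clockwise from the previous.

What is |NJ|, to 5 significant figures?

34.168

N is at the origin; NB runs at 153.5° with length 25.5, so B = (-22.821, 11.378). ∠NBD = 54.5° gives BD at 28.000° from the x-axis; with |BD| = 11.5, D = (-12.667, 16.777). ∠BDR = 38.0° gives DR at -114.00° from the x-axis; with |DR| = 27.5, R = (-23.852, -8.3455). ∠DRP = 112.7° gives RP at 178.70° from the x-axis; with |RP| = 25.2, P = (-49.046, -7.7738). ∠RPT = 102.3° gives PT at 101.00° from the x-axis; with |PT| = 16.1, T = (-52.118, 8.0304). ∠PTJ = 67.4° gives TJ at -11.600° from the x-axis; with |TJ| = 18.6, J = (-33.898, 4.2903). Then |NJ| = |J − N| = 34.168.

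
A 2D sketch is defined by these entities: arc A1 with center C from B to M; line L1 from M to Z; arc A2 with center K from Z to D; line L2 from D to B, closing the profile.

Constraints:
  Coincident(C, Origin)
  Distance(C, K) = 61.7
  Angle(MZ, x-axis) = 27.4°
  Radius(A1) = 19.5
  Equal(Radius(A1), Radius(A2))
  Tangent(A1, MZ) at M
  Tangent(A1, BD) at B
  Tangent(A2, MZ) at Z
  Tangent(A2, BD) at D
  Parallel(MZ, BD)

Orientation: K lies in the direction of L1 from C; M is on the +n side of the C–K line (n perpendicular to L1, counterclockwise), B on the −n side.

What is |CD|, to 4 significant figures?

64.71

The slot axis is L1's direction at 27.4°, so u = (cos 27.4°, sin 27.4°) = (0.8878, 0.4602) and n = (−sin 27.4°, cos 27.4°) = (-0.4602, 0.8878). C is at the origin and K lies 61.7 along u from C, so K = 61.7·u = (54.78, 28.39). Tangency of A1 to both parallel lines with radius 19.5 puts M and B at C ± 19.5·n: M = (-8.974, 17.31), B = (8.974, -17.31). Equal radii place Z and D the same way about K: Z = K + 19.5·n = (45.80, 45.71), D = K − 19.5·n = (63.75, 11.08). Then |CD| = |D − C| = 64.71.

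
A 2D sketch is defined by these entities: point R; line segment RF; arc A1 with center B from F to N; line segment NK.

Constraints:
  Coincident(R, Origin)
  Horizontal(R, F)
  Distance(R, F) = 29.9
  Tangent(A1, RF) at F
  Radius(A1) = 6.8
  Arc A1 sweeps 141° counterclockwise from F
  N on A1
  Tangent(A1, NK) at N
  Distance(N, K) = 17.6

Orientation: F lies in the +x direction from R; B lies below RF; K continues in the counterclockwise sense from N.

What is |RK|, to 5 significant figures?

45.616

R is at the origin; R and F share the same y with |RF| = 29.9 and F on the +x side, so F = (29.900, 0.0000). The tangent condition forces BF to be normal to RF, so B = F + (0, -6.8) = (29.900, -6.8000). On A1, F sits at bearing 90° from B; a 141° counterclockwise sweep puts N at bearing 231°, so N = B + 6.8·(cos 231°, sin 231°) = (25.621, -12.085). Since A1 is tangent to NK there, BN ⟂ NK, so NK runs along (−sin 231°, cos 231°); with |NK| = 17.6, K = (39.298, -23.161). Then |RK| = |K − R| = 45.616.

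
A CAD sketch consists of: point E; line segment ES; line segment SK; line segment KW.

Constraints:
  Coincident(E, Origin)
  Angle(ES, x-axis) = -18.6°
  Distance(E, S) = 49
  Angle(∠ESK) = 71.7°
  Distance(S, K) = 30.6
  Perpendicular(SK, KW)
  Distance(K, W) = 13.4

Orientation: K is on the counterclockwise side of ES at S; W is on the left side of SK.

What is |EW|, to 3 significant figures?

36.4

E is at the origin; ES runs at -18.6° with length 49.0, so S = 49.0·(cos -18.6°, sin -18.6°) = (46.4, -15.6). ∠ESK = 71.7°, so SK runs at -18.6° + (180° − 71.7°) = 89.7° from the x-axis; with |SK| = 30.6, K = S + 30.6·(cos 89.7°, sin 89.7°) = (46.6, 15.0). The perpendicularity gives KW at right angles to SK; with |KW| = 13.4 on the left of SK, W = K + 13.4·(-1.00, 0.00524) = (33.2, 15.0). Then |EW| = |W − E| = 36.4.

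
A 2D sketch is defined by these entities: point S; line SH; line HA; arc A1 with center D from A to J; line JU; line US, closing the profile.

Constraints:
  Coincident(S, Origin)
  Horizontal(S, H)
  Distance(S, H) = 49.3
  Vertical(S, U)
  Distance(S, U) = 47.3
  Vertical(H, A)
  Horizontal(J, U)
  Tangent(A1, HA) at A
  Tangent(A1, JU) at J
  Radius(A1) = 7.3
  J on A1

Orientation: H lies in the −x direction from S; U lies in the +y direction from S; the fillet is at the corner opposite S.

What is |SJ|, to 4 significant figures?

63.26

S is at the origin; S and H share the same y with |SH| = 49.3 and H on the −x side, so H = (-49.30, 0.000). S and U share the same x with |SU| = 47.3 and U on the +y side, so U = (0.000, 47.30). The virtual corner opposite S is at (-49.30, 47.30). Tangency of A1 to HA means the radius DA is perpendicular to HA and tangency of A1 to JU means the radius DJ is perpendicular to JU, with radius 7.3, so the center D sits 7.3 in from both sides at D = (-42.00, 40.00). That places the tangent points at A = (-49.30, 40.00) on HA and J = (-42.00, 47.30) on JU. Then |SJ| = |J − S| = 63.26.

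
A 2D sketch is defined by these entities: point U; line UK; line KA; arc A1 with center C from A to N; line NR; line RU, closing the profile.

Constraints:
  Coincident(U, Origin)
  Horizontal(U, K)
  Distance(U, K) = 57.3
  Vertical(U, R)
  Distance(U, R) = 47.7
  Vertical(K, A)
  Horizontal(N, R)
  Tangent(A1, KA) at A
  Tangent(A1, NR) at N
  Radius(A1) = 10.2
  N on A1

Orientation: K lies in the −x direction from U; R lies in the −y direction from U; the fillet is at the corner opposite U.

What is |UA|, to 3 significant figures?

68.5

U is at the origin; U and K share the same y with |UK| = 57.3 and K on the −x side, so K = (-57.3, 0.00). UR is vertical with |UR| = 47.7 and R on the −y side, so R = (0.00, -47.7). The virtual corner opposite U is at (-57.3, -47.7). A1 meets KA tangentially, so CA is at right angles to KA and tangency of A1 to NR means the radius CN is perpendicular to NR, with radius 10.2, so the center C sits 10.2 in from both sides at C = (-47.1, -37.5). That places the tangent points at A = (-57.3, -37.5) on KA and N = (-47.1, -47.7) on NR. Then |UA| = |A − U| = 68.5.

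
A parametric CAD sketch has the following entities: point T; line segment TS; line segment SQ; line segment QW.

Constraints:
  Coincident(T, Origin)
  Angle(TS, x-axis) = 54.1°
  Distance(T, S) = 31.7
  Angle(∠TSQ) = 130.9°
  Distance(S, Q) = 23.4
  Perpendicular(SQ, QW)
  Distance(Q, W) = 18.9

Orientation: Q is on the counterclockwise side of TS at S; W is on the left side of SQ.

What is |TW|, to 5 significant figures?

44.444

T is at the origin; TS runs at 54.1° with length 31.7, so S = 31.7·(cos 54.1°, sin 54.1°) = (18.588, 25.678). ∠TSQ = 130.9°, so SQ runs at 54.1° + (180° − 130.9°) = 103.20° from the x-axis; with |SQ| = 23.4, Q = S + 23.4·(cos 103.20°, sin 103.20°) = (13.245, 48.460). The perpendicularity gives QW at right angles to SQ; with |QW| = 18.9 on the left of SQ, W = Q + 18.9·(-0.97358, -0.22835) = (-5.1560, 44.144). Then |TW| = |W − T| = 44.444.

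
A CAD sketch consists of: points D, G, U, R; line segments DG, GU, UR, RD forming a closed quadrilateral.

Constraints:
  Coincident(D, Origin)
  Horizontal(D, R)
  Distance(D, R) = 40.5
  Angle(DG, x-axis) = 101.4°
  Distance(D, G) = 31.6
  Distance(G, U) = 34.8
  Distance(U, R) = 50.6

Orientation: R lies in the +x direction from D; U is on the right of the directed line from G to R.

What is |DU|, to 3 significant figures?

10.6

Checks: |GU| = 34.80 ✓; |UR| = 50.60 ✓.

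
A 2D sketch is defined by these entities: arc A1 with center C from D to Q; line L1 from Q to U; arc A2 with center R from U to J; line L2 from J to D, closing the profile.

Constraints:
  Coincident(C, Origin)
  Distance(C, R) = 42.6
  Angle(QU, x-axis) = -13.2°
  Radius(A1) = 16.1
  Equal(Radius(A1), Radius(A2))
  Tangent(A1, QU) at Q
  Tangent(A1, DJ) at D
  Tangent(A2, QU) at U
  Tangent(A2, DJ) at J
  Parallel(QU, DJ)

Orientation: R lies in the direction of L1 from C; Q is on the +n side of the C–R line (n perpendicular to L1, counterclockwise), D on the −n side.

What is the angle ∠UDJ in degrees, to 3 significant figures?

37.1°

The slot axis is L1's direction at -13.2°, so u = (cos -13.2°, sin -13.2°) = (0.974, -0.228) and n = (−sin -13.2°, cos -13.2°) = (0.228, 0.974). C is at the origin and R lies 42.6 along u from C, so R = 42.6·u = (41.5, -9.73). Tangency of A1 to both parallel lines with radius 16.1 puts Q and D at C ± 16.1·n: Q = (3.68, 15.7), D = (-3.68, -15.7). Equal radii place U and J the same way about R: U = R + 16.1·n = (45.2, 5.95), J = R − 16.1·n = (37.8, -25.4). Then cos ∠UDJ = DU·DJ / (|DU||DJ|), giving 37.1°.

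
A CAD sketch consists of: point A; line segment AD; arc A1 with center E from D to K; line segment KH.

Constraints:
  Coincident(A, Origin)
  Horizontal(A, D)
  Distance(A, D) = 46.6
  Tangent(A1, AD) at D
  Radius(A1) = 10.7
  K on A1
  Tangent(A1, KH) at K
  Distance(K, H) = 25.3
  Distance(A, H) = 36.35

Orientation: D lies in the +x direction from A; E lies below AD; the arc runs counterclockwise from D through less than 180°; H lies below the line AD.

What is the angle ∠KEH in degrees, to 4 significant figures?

67.08°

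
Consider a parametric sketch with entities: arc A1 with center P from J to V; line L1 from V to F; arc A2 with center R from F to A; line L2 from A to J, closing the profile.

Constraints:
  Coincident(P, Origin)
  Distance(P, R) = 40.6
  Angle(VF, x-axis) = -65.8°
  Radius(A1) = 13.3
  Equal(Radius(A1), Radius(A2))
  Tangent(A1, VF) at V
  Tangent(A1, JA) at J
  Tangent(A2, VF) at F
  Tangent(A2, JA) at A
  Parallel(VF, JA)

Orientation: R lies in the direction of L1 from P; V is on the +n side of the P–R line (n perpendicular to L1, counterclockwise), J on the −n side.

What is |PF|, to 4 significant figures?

42.72

The slot axis is L1's direction at -65.8°, so u = (cos -65.8°, sin -65.8°) = (0.4099, -0.9121) and n = (−sin -65.8°, cos -65.8°) = (0.9121, 0.4099). P is at the origin and R lies 40.6 along u from P, so R = 40.6·u = (16.64, -37.03). Tangency of A1 to both parallel lines with radius 13.3 puts V and J at P ± 13.3·n: V = (12.13, 5.452), J = (-12.13, -5.452). Equal radii place F and A the same way about R: F = R + 13.3·n = (28.77, -31.58), A = R − 13.3·n = (4.512, -42.48). Then |PF| = |F − P| = 42.72.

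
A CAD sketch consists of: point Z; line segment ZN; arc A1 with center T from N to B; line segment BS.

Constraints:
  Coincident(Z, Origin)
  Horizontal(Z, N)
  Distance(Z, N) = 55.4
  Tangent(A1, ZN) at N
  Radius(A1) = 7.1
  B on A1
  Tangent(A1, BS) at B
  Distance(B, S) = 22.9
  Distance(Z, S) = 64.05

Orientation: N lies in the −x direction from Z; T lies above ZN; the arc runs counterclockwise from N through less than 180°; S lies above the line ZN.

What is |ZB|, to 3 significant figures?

49.6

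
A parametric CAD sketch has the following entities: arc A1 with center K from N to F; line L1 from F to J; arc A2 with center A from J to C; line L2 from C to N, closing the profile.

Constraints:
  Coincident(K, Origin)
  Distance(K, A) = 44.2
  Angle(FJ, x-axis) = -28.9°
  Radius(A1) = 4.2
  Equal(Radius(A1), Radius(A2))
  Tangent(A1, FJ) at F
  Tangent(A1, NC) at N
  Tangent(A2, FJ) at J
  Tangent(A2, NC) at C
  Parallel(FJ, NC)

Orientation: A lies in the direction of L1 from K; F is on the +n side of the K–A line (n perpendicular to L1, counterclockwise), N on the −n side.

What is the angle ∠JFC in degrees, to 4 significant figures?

10.76°

The slot axis is L1's direction at -28.9°, so u = (cos -28.9°, sin -28.9°) = (0.8755, -0.4833) and n = (−sin -28.9°, cos -28.9°) = (0.4833, 0.8755). K is at the origin and A lies 44.2 along u from K, so A = 44.2·u = (38.70, -21.36). Tangency of A1 to both parallel lines with radius 4.2 puts F and N at K ± 4.2·n: F = (2.030, 3.677), N = (-2.030, -3.677). Equal radii place J and C the same way about A: J = A + 4.2·n = (40.73, -17.68), C = A − 4.2·n = (36.67, -25.04). Then cos ∠JFC = FJ·FC / (|FJ||FC|), giving 10.76°.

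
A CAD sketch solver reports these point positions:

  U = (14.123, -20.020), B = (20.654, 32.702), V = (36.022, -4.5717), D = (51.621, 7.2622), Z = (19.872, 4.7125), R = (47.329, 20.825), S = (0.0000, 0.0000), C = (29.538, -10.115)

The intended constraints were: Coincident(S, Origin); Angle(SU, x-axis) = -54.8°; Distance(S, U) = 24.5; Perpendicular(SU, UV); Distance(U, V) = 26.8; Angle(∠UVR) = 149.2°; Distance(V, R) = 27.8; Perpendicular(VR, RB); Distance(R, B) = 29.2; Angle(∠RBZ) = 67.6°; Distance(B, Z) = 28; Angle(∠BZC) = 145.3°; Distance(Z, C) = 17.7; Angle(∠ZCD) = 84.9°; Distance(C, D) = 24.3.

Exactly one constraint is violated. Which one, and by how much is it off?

Distance(C, D) = 24.3 — off by 3.80.

S = (0.00, 0.00) ✓; SU at -54.80° ✓; |SU| = 24.50 ✓; ∠(SU, UV) = 90.00° ✓; |UV| = 26.80 ✓; ∠UVR = 149.2° ✓; |VR| = 27.80 ✓; ∠(VR, RB) = 90.00° ✓; |RB| = 29.20 ✓; ∠RBZ = 67.60° ✓; |BZ| = 28.00 ✓; ∠BZC = 145.3° ✓; |ZC| = 17.70 ✓; ∠ZCD = 84.90° ✓; |CD| = 28.10 ✗.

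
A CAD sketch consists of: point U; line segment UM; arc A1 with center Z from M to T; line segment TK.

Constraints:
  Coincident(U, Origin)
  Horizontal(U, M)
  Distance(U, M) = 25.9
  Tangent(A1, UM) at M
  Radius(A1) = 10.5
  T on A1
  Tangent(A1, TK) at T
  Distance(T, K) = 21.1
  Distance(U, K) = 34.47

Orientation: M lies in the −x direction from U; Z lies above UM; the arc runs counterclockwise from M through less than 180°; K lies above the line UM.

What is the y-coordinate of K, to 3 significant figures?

31.2

Checks: ∠(ZM, MU) = 90.00° ✓; |ZT| = 10.50 ✓; ∠(ZT, TK) = 90.00° ✓; |TK| = 21.10 ✓; |UK| = 34.47 ✓.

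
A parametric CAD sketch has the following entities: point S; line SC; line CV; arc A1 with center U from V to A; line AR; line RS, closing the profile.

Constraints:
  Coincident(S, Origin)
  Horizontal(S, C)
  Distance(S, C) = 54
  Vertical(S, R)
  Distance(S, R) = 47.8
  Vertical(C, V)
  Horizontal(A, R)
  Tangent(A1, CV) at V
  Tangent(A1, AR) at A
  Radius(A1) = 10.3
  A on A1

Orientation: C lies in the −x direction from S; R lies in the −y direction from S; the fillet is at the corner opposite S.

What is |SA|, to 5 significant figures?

64.765

S is at the origin; SC is horizontal with |SC| = 54.0 and C on the −x side, so C = (-54.000, 0.0000). S and R share the same x with |SR| = 47.8 and R on the −y side, so R = (0.0000, -47.800). The virtual corner opposite S is at (-54.000, -47.800). Since A1 is tangent to CV there, UV ⟂ CV and the tangent condition forces UA to be normal to AR, with radius 10.3, so the center U sits 10.3 in from both sides at U = (-43.700, -37.500). That places the tangent points at V = (-54.000, -37.500) on CV and A = (-43.700, -47.800) on AR. Then |SA| = |A − S| = 64.765.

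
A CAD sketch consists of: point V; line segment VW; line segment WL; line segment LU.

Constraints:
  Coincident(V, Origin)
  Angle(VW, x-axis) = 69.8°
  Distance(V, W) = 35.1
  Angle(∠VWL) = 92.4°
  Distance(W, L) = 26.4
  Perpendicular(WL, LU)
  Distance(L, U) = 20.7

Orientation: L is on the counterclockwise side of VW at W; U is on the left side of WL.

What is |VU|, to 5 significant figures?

31.356

∠VWL = 92.4°, so WL runs at 69.8° + (180° − 92.4°) = 157.40° from the x-axis; with |WL| = 26.4, L = W + 26.4·(cos 157.40°, sin 157.40°) = (-12.253, 43.087). WL is perpendicular to LU; with |LU| = 20.7 on the left of WL, U = L + 20.7·(-0.38430, -0.92321) = (-20.208, 23.976). Then |VU| = |U − V| = 31.356.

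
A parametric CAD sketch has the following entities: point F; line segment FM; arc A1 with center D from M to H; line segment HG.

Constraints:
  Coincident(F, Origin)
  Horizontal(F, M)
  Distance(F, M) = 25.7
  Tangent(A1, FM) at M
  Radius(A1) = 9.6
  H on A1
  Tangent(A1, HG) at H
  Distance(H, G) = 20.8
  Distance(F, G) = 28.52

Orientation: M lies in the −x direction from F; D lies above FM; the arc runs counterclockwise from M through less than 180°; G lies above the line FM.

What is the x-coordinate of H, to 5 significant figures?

-16.538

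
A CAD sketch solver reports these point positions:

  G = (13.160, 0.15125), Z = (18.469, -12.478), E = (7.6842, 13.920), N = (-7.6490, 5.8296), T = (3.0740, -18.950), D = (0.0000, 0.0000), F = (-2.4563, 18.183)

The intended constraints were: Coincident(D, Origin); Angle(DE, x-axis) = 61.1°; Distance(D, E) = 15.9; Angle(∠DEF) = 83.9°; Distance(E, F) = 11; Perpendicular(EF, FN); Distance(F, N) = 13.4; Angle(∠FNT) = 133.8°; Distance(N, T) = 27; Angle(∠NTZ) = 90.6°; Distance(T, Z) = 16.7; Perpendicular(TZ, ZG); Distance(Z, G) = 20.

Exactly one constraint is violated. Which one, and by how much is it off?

Distance(Z, G) = 20 — off by 6.30.

D = (0.00, 0.00) ✓; DE at 61.10° ✓; |DE| = 15.90 ✓; ∠DEF = 83.90° ✓; |EF| = 11.00 ✓; ∠(EF, FN) = 90.00° ✓; |FN| = 13.40 ✓; ∠FNT = 133.8° ✓; |NT| = 27.00 ✓; ∠NTZ = 90.60° ✓; |TZ| = 16.70 ✓; ∠(TZ, ZG) = 90.00° ✓; |ZG| = 13.70 ✗.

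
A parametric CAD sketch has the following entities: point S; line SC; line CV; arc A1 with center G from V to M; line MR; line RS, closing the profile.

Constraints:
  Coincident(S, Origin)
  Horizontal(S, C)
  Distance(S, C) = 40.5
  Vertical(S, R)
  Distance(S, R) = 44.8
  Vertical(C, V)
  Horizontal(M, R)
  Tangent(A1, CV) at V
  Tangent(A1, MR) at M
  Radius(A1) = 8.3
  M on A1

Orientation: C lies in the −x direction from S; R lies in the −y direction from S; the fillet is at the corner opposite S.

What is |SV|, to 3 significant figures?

54.5

S is at the origin; SC is horizontal with |SC| = 40.5 and C on the −x side, so C = (-40.5, 0.00). S and R share the same x with |SR| = 44.8 and R on the −y side, so R = (0.00, -44.8). The virtual corner opposite S is at (-40.5, -44.8). The tangent condition forces GV to be normal to CV and the tangent condition forces GM to be normal to MR, with radius 8.3, so the center G sits 8.3 in from both sides at G = (-32.2, -36.5). That places the tangent points at V = (-40.5, -36.5) on CV and M = (-32.2, -44.8) on MR. Then |SV| = |V − S| = 54.5.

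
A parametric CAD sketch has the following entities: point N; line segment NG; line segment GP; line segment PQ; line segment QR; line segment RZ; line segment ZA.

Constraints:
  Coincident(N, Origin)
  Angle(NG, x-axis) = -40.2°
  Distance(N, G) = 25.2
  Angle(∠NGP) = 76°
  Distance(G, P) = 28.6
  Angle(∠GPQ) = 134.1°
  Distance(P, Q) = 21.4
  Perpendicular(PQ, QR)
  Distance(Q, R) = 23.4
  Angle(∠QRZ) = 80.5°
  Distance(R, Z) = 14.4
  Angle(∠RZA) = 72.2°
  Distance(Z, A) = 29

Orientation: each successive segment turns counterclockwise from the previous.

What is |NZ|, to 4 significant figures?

13.26

N is at the origin; NG runs at -40.2° with length 25.2, so G = (19.25, -16.27). ∠NGP = 76.0° gives GP at 63.80° from the x-axis; with |GP| = 28.6, P = (31.87, 9.396). ∠GPQ = 134.1° gives PQ at 109.7° from the x-axis; with |PQ| = 21.4, Q = (24.66, 29.54). PQ is perpendicular to QR, so QR runs at -160.3°; with |QR| = 23.4, R = (2.630, 21.66). ∠QRZ = 80.5° gives RZ at -60.80° from the x-axis; with |RZ| = 14.4, Z = (9.656, 9.085). Then |NZ| = |Z − N| = 13.26.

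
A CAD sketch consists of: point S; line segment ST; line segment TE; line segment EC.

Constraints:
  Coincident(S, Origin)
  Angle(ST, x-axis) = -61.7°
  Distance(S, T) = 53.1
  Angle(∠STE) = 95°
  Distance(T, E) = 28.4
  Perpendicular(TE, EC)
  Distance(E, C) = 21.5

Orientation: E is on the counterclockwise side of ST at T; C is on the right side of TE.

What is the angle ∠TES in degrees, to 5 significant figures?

58.021°

S is at the origin; ST runs at -61.7° with length 53.1, so T = 53.1·(cos -61.7°, sin -61.7°) = (25.174, -46.753). ∠STE = 95.0°, so TE runs at -61.7° + (180° − 95.0°) = 23.300° from the x-axis; with |TE| = 28.4, E = T + 28.4·(cos 23.300°, sin 23.300°) = (51.258, -35.520). Then cos ∠TES = ET·ES / (|ET||ES|), giving 58.021°.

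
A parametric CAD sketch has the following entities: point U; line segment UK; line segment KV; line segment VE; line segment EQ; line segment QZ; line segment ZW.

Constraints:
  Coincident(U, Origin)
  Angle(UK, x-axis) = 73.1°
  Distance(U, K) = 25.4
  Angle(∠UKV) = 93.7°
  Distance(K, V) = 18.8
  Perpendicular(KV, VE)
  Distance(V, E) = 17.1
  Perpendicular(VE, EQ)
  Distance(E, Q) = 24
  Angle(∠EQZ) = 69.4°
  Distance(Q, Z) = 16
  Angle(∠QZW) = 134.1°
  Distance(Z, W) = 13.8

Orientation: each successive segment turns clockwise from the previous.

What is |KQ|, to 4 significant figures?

17.87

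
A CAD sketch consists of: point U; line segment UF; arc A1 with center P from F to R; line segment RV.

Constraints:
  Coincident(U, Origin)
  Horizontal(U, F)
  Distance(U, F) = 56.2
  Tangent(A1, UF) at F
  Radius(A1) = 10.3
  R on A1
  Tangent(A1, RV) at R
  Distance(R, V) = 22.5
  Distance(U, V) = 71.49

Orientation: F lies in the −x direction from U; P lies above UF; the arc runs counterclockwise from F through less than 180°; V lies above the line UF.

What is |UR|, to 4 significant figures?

51.20

Checks: |PF| = 10.30 ✓; |PR| = 10.30 ✓; ∠(PR, RV) = 90.00° ✓; |RV| = 22.50 ✓; |UV| = 71.49 ✓.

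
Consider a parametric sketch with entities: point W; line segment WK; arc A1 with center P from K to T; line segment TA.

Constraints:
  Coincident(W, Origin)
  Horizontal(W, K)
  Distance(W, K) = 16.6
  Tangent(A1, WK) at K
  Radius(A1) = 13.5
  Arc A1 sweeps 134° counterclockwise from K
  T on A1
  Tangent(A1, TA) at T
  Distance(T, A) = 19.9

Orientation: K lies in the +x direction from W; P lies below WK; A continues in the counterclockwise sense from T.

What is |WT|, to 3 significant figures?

23.9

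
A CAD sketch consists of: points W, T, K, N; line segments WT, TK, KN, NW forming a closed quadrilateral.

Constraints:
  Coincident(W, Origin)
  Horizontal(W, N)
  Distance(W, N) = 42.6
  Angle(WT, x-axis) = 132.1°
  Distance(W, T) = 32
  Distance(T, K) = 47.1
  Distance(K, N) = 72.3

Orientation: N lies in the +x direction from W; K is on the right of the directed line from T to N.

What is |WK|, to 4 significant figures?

34.73

Checks: |TK| = 47.10 ✓; |KN| = 72.30 ✓.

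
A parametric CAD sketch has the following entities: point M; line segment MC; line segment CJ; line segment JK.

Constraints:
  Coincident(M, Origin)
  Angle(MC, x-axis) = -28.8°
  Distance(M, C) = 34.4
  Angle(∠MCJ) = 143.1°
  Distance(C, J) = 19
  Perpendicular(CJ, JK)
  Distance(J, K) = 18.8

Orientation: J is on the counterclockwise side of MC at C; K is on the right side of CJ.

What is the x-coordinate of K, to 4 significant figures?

51.60

∠MCJ = 143.1°, so CJ runs at -28.8° + (180° − 143.1°) = 8.100° from the x-axis; with |CJ| = 19.0, J = C + 19.0·(cos 8.100°, sin 8.100°) = (48.96, -13.90). CJ is perpendicular to JK; with |JK| = 18.8 on the right of CJ, K = J + 18.8·(0.1409, -0.9900) = (51.60, -32.51). So K.x = 51.60.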